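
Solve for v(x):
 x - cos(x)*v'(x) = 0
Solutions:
 v(x) = C1 + Integral(x/cos(x), x)


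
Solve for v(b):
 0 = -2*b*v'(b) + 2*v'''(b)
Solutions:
 v(b) = C1 + Integral(C2*airyai(b) + C3*airybi(b), b)


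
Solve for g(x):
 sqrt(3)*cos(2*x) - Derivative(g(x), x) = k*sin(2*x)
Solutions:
 g(x) = C1 + k*cos(2*x)/2 + sqrt(3)*sin(2*x)/2


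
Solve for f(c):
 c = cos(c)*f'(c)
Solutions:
 f(c) = C1 + Integral(c/cos(c), c)


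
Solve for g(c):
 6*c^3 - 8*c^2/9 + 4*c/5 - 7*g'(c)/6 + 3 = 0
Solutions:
 g(c) = C1 + 9*c^4/7 - 16*c^3/63 + 12*c^2/35 + 18*c/7


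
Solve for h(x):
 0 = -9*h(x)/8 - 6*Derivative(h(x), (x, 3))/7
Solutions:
 h(x) = C3*exp(-2^(2/3)*21^(1/3)*x/4) + (C1*sin(2^(2/3)*3^(5/6)*7^(1/3)*x/8) + C2*cos(2^(2/3)*3^(5/6)*7^(1/3)*x/8))*exp(2^(2/3)*21^(1/3)*x/8)


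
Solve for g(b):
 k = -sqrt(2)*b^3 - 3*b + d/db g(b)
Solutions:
 g(b) = C1 + sqrt(2)*b^4/4 + 3*b^2/2 + b*k


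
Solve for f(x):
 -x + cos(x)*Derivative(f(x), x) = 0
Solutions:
 f(x) = C1 + Integral(x/cos(x), x)


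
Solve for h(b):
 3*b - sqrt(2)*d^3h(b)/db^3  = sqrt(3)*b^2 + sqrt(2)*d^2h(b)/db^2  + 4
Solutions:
 h(b) = C1 + C2*b + C3*exp(-b) - sqrt(6)*b^4/24 + b^3*(3*sqrt(2) + 2*sqrt(6))/12 + b^2*(-7*sqrt(2) - 2*sqrt(6))/4


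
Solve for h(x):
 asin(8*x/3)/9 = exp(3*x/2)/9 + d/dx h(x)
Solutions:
 h(x) = C1 + x*asin(8*x/3)/9 + sqrt(9 - 64*x^2)/72 - 2*exp(3*x/2)/27


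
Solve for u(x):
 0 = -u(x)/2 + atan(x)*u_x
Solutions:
 u(x) = C1*exp(Integral(1/atan(x), x)/2)


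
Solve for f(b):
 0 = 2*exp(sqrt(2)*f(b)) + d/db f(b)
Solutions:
 f(b) = sqrt(2)*(2*log(1/(C1 + 2*b)) - log(2))/4


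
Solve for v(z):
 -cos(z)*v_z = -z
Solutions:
 v(z) = C1 + Integral(z/cos(z), z)


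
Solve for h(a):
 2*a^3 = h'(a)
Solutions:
 h(a) = C1 + a^4/2


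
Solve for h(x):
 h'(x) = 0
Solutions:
 h(x) = C1


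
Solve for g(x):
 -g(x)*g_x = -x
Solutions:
 g(x) = -sqrt(C1 + x^2)
 g(x) = sqrt(C1 + x^2)


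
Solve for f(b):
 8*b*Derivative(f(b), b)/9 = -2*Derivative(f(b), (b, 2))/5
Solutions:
 f(b) = C1 + C2*erf(sqrt(10)*b/3)


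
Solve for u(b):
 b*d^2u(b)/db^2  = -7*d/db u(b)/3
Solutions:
 u(b) = C1 + C2/b^(4/3)


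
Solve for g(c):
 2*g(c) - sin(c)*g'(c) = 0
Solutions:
 g(c) = C1*(cos(c) - 1)/(cos(c) + 1)


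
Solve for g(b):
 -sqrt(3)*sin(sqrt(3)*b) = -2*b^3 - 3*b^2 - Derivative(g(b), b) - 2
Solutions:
 g(b) = C1 - b^4/2 - b^3 - 2*b - cos(sqrt(3)*b)


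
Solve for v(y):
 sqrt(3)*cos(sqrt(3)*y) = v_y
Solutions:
 v(y) = C1 + sin(sqrt(3)*y)


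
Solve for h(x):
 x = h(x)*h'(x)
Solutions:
 h(x) = -sqrt(C1 + x^2)
 h(x) = sqrt(C1 + x^2)


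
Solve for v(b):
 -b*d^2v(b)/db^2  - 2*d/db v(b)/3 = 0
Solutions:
 v(b) = C1 + C2*b^(1/3)


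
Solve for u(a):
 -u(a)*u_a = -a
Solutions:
 u(a) = -sqrt(C1 + a^2)
 u(a) = sqrt(C1 + a^2)


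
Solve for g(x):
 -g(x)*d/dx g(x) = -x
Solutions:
 g(x) = -sqrt(C1 + x^2)
 g(x) = sqrt(C1 + x^2)


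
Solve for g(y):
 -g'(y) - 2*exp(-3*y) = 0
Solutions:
 g(y) = C1 + 2*exp(-3*y)/3


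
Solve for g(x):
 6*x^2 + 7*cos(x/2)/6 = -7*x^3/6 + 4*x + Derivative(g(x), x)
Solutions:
 g(x) = C1 + 7*x^4/24 + 2*x^3 - 2*x^2 + 7*sin(x/2)/3


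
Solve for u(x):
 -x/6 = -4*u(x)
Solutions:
 u(x) = x/24


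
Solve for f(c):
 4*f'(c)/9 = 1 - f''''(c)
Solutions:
 f(c) = C1 + C4*exp(-2^(2/3)*3^(1/3)*c/3) + 9*c/4 + (C2*sin(2^(2/3)*3^(5/6)*c/6) + C3*cos(2^(2/3)*3^(5/6)*c/6))*exp(2^(2/3)*3^(1/3)*c/6)


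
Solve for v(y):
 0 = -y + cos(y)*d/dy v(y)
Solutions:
 v(y) = C1 + Integral(y/cos(y), y)


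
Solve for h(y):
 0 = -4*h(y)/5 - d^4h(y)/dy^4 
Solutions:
 h(y) = (C1*sin(5^(3/4)*y/5) + C2*cos(5^(3/4)*y/5))*exp(-5^(3/4)*y/5) + (C3*sin(5^(3/4)*y/5) + C4*cos(5^(3/4)*y/5))*exp(5^(3/4)*y/5)


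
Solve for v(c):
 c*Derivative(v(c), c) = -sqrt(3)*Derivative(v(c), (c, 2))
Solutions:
 v(c) = C1 + C2*erf(sqrt(2)*3^(3/4)*c/6)


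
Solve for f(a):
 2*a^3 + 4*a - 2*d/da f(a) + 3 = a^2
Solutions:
 f(a) = C1 + a^4/4 - a^3/6 + a^2 + 3*a/2


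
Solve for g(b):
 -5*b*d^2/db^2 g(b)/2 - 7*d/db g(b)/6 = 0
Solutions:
 g(b) = C1 + C2*b^(8/15)


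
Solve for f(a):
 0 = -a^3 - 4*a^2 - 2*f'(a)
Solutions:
 f(a) = C1 - a^4/8 - 2*a^3/3


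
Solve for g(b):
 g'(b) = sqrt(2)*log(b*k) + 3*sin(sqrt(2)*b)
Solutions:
 g(b) = C1 + sqrt(2)*b*(log(b*k) - 1) - 3*sqrt(2)*cos(sqrt(2)*b)/2


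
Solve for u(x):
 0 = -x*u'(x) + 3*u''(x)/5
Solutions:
 u(x) = C1 + C2*erfi(sqrt(30)*x/6)


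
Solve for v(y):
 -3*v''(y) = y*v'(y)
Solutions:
 v(y) = C1 + C2*erf(sqrt(6)*y/6)


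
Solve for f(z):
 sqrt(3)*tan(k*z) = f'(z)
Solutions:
 f(z) = C1 + sqrt(3)*Piecewise((-log(cos(k*z))/k, Ne(k, 0)), (0, True))


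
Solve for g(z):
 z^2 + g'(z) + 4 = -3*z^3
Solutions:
 g(z) = C1 - 3*z^4/4 - z^3/3 - 4*z


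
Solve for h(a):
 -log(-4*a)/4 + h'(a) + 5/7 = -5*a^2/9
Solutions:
 h(a) = C1 - 5*a^3/27 + a*log(-a)/4 + a*(-27 + 14*log(2))/28


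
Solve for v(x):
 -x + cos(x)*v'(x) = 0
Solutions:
 v(x) = C1 + Integral(x/cos(x), x)


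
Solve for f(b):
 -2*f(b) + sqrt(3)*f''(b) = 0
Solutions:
 f(b) = C1*exp(-sqrt(2)*3^(3/4)*b/3) + C2*exp(sqrt(2)*3^(3/4)*b/3)


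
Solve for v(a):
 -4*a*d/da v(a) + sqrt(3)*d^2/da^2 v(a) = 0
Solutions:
 v(a) = C1 + C2*erfi(sqrt(2)*3^(3/4)*a/3)


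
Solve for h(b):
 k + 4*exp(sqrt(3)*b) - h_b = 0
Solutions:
 h(b) = C1 + b*k + 4*sqrt(3)*exp(sqrt(3)*b)/3


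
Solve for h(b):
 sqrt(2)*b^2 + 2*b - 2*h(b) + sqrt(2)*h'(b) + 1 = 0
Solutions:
 h(b) = C1*exp(sqrt(2)*b) + sqrt(2)*b^2/2 + 2*b + 1/2 + sqrt(2)


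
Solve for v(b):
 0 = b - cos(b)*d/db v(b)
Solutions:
 v(b) = C1 + Integral(b/cos(b), b)


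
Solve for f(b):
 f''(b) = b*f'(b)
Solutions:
 f(b) = C1 + C2*erfi(sqrt(2)*b/2)


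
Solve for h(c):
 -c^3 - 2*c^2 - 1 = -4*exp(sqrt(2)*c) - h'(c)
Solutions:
 h(c) = C1 + c^4/4 + 2*c^3/3 + c - 2*sqrt(2)*exp(sqrt(2)*c)


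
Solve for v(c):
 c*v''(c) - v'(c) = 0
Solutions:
 v(c) = C1 + C2*c^2


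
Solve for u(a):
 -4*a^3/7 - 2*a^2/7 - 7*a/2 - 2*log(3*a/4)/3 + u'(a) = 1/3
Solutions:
 u(a) = C1 + a^4/7 + 2*a^3/21 + 7*a^2/4 + 2*a*log(a)/3 - 4*a*log(2)/3 - a/3 + 2*a*log(3)/3


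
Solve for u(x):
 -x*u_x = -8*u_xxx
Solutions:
 u(x) = C1 + Integral(C2*airyai(x/2) + C3*airybi(x/2), x)


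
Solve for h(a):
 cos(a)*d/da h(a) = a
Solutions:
 h(a) = C1 + Integral(a/cos(a), a)


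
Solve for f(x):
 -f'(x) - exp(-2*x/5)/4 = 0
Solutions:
 f(x) = C1 + 5*exp(-2*x/5)/8


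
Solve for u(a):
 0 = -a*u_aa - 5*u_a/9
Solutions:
 u(a) = C1 + C2*a^(4/9)


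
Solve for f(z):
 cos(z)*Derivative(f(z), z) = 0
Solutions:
 f(z) = C1


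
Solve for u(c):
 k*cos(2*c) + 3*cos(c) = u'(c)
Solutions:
 u(c) = C1 + k*sin(2*c)/2 + 3*sin(c)


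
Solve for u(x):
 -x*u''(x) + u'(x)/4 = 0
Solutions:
 u(x) = C1 + C2*x^(5/4)


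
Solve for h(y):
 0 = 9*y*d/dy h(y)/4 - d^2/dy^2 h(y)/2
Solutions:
 h(y) = C1 + C2*erfi(3*y/2)


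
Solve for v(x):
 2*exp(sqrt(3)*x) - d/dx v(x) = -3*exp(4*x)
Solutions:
 v(x) = C1 + 3*exp(4*x)/4 + 2*sqrt(3)*exp(sqrt(3)*x)/3


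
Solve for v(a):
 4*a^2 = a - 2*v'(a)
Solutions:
 v(a) = C1 - 2*a^3/3 + a^2/4


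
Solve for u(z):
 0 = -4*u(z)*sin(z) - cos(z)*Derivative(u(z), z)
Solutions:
 u(z) = C1*cos(z)^4


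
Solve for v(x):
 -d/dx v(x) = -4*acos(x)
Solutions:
 v(x) = C1 + 4*x*acos(x) - 4*sqrt(1 - x^2)


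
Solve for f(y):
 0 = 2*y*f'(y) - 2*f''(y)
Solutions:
 f(y) = C1 + C2*erfi(sqrt(2)*y/2)


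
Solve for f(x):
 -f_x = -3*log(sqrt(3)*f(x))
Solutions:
 -2*Integral(1/(2*log(_y) + log(3)), (_y, f(x)))/3 = C1 - x


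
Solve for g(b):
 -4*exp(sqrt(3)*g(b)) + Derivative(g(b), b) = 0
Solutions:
 g(b) = sqrt(3)*(2*log(-1/(C1 + 4*b)) - log(3))/6


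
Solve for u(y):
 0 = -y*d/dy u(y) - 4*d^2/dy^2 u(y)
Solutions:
 u(y) = C1 + C2*erf(sqrt(2)*y/4)


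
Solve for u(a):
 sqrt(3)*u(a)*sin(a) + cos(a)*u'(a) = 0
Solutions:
 u(a) = C1*cos(a)^(sqrt(3))


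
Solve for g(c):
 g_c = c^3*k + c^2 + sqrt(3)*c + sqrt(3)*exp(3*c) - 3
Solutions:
 g(c) = C1 + c^4*k/4 + c^3/3 + sqrt(3)*c^2/2 - 3*c + sqrt(3)*exp(3*c)/3


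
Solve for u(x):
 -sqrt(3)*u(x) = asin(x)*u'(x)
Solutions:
 u(x) = C1*exp(-sqrt(3)*Integral(1/asin(x), x))


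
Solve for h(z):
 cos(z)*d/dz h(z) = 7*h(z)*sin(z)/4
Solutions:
 h(z) = C1/cos(z)^(7/4)


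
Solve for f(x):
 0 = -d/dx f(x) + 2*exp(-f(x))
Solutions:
 f(x) = log(C1 + 2*x)


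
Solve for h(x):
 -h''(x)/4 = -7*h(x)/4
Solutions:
 h(x) = C1*exp(-sqrt(7)*x) + C2*exp(sqrt(7)*x)


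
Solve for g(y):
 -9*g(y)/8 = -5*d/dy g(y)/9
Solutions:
 g(y) = C1*exp(81*y/40)


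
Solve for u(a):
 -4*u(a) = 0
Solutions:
 u(a) = 0


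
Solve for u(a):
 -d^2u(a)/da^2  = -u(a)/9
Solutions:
 u(a) = C1*exp(-a/3) + C2*exp(a/3)


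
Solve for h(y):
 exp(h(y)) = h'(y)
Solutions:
 h(y) = log(-1/(C1 + y))


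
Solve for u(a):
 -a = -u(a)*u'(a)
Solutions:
 u(a) = -sqrt(C1 + a^2)
 u(a) = sqrt(C1 + a^2)


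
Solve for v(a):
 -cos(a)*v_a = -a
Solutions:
 v(a) = C1 + Integral(a/cos(a), a)


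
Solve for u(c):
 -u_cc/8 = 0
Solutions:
 u(c) = C1 + C2*c


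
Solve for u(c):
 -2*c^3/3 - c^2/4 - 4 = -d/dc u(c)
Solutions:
 u(c) = C1 + c^4/6 + c^3/12 + 4*c


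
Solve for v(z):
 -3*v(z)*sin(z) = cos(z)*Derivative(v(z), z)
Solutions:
 v(z) = C1*cos(z)^3


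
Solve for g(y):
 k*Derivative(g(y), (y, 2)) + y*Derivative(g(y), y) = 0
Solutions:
 g(y) = C1 + C2*sqrt(k)*erf(sqrt(2)*y*sqrt(1/k)/2)


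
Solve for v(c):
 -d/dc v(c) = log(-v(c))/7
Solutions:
 -li(-v(c)) = C1 - c/7


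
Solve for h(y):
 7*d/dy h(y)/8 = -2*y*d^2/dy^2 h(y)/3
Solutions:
 h(y) = C1 + C2/y^(5/16)


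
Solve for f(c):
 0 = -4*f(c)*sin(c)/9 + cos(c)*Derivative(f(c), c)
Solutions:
 f(c) = C1/cos(c)^(4/9)


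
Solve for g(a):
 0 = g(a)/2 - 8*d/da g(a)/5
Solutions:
 g(a) = C1*exp(5*a/16)


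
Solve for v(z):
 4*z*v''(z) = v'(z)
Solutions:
 v(z) = C1 + C2*z^(5/4)


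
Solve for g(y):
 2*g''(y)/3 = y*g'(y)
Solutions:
 g(y) = C1 + C2*erfi(sqrt(3)*y/2)


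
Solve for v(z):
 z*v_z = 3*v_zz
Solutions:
 v(z) = C1 + C2*erfi(sqrt(6)*z/6)


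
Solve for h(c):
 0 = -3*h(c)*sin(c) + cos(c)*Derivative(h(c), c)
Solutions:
 h(c) = C1/cos(c)^3


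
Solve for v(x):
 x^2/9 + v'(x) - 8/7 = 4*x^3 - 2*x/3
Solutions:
 v(x) = C1 + x^4 - x^3/27 - x^2/3 + 8*x/7


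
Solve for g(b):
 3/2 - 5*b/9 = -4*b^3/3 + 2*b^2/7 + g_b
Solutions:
 g(b) = C1 + b^4/3 - 2*b^3/21 - 5*b^2/18 + 3*b/2


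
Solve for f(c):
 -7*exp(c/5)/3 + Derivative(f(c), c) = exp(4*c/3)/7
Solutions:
 f(c) = C1 + 35*exp(c/5)/3 + 3*exp(4*c/3)/28


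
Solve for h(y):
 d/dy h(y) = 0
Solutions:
 h(y) = C1


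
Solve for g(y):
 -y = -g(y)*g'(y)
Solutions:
 g(y) = -sqrt(C1 + y^2)
 g(y) = sqrt(C1 + y^2)


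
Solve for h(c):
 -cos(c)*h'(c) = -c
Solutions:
 h(c) = C1 + Integral(c/cos(c), c)


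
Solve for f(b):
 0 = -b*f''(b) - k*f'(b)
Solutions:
 f(b) = C1 + b^(1 - re(k))*(C2*sin(log(b)*Abs(im(k))) + C3*cos(log(b)*im(k)))


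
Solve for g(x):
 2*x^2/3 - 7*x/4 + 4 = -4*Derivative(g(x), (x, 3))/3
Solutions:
 g(x) = C1 + C2*x + C3*x^2 - x^5/120 + 7*x^4/128 - x^3/2


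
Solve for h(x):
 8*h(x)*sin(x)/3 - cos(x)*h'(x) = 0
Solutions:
 h(x) = C1/cos(x)^(8/3)


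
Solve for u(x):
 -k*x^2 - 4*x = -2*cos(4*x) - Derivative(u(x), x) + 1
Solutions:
 u(x) = C1 + k*x^3/3 + 2*x^2 + x - sin(4*x)/2


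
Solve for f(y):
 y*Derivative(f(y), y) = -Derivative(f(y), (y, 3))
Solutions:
 f(y) = C1 + Integral(C2*airyai(-y) + C3*airybi(-y), y)


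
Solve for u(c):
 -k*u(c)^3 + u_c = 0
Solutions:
 u(c) = -sqrt(2)*sqrt(-1/(C1 + c*k))/2
 u(c) = sqrt(2)*sqrt(-1/(C1 + c*k))/2


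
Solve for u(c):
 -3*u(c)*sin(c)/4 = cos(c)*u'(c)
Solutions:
 u(c) = C1*cos(c)^(3/4)


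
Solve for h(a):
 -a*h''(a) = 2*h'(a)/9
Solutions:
 h(a) = C1 + C2*a^(7/9)


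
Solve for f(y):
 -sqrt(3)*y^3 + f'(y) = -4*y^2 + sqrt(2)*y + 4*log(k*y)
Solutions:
 f(y) = C1 + sqrt(3)*y^4/4 - 4*y^3/3 + sqrt(2)*y^2/2 + 4*y*log(k*y) - 4*y


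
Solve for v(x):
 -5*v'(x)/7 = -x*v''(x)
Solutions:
 v(x) = C1 + C2*x^(12/7)


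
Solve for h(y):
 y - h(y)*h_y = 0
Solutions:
 h(y) = -sqrt(C1 + y^2)
 h(y) = sqrt(C1 + y^2)


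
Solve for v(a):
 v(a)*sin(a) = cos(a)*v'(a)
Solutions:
 v(a) = C1/cos(a)


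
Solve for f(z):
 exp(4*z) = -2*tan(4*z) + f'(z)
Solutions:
 f(z) = C1 + exp(4*z)/4 - log(cos(4*z))/2


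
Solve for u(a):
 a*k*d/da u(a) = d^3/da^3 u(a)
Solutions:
 u(a) = C1 + Integral(C2*airyai(a*k^(1/3)) + C3*airybi(a*k^(1/3)), a)


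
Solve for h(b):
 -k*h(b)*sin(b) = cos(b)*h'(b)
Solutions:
 h(b) = C1*exp(k*log(cos(b)))


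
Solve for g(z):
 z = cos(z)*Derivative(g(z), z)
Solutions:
 g(z) = C1 + Integral(z/cos(z), z)


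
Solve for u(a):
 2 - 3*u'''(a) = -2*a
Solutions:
 u(a) = C1 + C2*a + C3*a^2 + a^4/36 + a^3/9


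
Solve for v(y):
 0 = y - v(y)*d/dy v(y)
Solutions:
 v(y) = -sqrt(C1 + y^2)
 v(y) = sqrt(C1 + y^2)


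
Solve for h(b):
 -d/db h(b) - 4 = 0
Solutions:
 h(b) = C1 - 4*b


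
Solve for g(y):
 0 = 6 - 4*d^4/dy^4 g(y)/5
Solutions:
 g(y) = C1 + C2*y + C3*y^2 + C4*y^3 + 5*y^4/16


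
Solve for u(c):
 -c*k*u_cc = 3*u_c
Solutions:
 u(c) = C1 + c^(((re(k) - 3)*re(k) + im(k)^2)/(re(k)^2 + im(k)^2))*(C2*sin(3*log(c)*Abs(im(k))/(re(k)^2 + im(k)^2)) + C3*cos(3*log(c)*im(k)/(re(k)^2 + im(k)^2)))


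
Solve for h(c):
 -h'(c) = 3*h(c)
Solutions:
 h(c) = C1*exp(-3*c)


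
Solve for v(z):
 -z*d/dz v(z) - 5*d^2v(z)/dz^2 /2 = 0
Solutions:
 v(z) = C1 + C2*erf(sqrt(5)*z/5)


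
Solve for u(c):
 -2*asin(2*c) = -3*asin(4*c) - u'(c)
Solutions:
 u(c) = C1 + 2*c*asin(2*c) - 3*c*asin(4*c) - 3*sqrt(1 - 16*c^2)/4 + sqrt(1 - 4*c^2)


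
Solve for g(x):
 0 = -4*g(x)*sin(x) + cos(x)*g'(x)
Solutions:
 g(x) = C1/cos(x)^4


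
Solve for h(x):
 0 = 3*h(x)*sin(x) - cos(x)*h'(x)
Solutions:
 h(x) = C1/cos(x)^3


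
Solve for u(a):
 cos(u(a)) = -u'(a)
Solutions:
 u(a) = pi - asin((C1 + exp(2*a))/(C1 - exp(2*a)))
 u(a) = asin((C1 + exp(2*a))/(C1 - exp(2*a)))


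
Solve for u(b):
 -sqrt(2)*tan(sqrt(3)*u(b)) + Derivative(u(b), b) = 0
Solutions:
 u(b) = sqrt(3)*(pi - asin(C1*exp(sqrt(6)*b)))/3
 u(b) = sqrt(3)*asin(C1*exp(sqrt(6)*b))/3


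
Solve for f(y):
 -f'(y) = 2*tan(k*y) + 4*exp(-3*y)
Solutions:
 f(y) = C1 - 2*Piecewise((-2*exp(-3*y)/3 + log(tan(k*y)^2 + 1)/(2*k), Ne(k, 0)), (-2*exp(-3*y)/3, True))


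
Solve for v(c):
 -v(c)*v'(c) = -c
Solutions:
 v(c) = -sqrt(C1 + c^2)
 v(c) = sqrt(C1 + c^2)


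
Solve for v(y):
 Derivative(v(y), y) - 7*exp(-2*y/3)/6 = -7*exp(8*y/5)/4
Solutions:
 v(y) = C1 - 35*exp(8*y/5)/32 - 7*exp(-2*y/3)/4


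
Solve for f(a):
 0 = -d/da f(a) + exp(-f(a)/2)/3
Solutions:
 f(a) = 2*log(C1 + a/6)


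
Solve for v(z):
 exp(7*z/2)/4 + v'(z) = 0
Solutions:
 v(z) = C1 - exp(7*z/2)/14


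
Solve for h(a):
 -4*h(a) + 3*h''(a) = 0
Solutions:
 h(a) = C1*exp(-2*sqrt(3)*a/3) + C2*exp(2*sqrt(3)*a/3)


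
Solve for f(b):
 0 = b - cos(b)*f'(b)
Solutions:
 f(b) = C1 + Integral(b/cos(b), b)


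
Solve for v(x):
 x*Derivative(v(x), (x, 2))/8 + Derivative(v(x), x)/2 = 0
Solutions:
 v(x) = C1 + C2/x^3


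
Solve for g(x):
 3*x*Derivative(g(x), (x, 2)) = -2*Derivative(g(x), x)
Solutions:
 g(x) = C1 + C2*x^(1/3)


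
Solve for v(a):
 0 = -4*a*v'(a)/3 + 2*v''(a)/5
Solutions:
 v(a) = C1 + C2*erfi(sqrt(15)*a/3)


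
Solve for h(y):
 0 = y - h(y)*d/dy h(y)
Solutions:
 h(y) = -sqrt(C1 + y^2)
 h(y) = sqrt(C1 + y^2)


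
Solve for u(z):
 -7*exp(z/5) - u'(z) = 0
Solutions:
 u(z) = C1 - 35*exp(z/5)


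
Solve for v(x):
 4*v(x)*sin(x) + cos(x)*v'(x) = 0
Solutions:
 v(x) = C1*cos(x)^4


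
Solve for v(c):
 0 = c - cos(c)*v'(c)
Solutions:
 v(c) = C1 + Integral(c/cos(c), c)


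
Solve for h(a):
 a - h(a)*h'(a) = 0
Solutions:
 h(a) = -sqrt(C1 + a^2)
 h(a) = sqrt(C1 + a^2)


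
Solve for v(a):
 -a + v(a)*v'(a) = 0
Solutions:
 v(a) = -sqrt(C1 + a^2)
 v(a) = sqrt(C1 + a^2)


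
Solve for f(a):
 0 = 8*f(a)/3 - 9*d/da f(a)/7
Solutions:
 f(a) = C1*exp(56*a/27)


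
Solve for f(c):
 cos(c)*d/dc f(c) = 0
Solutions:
 f(c) = C1


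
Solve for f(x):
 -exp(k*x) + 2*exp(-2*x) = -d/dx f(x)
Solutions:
 f(x) = C1 + exp(-2*x) + exp(k*x)/k


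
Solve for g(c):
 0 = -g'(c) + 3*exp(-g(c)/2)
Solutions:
 g(c) = 2*log(C1 + 3*c/2)


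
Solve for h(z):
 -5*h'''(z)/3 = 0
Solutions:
 h(z) = C1 + C2*z + C3*z^2


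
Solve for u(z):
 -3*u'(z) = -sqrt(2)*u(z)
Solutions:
 u(z) = C1*exp(sqrt(2)*z/3)


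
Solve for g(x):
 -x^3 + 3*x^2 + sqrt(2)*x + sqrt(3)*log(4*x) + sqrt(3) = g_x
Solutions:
 g(x) = C1 - x^4/4 + x^3 + sqrt(2)*x^2/2 + sqrt(3)*x*log(x) + 2*sqrt(3)*x*log(2)


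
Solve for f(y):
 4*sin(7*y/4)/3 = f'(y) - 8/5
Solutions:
 f(y) = C1 + 8*y/5 - 16*cos(7*y/4)/21


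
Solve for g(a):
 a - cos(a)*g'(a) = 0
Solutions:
 g(a) = C1 + Integral(a/cos(a), a)


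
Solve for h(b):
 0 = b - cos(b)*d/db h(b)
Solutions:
 h(b) = C1 + Integral(b/cos(b), b)


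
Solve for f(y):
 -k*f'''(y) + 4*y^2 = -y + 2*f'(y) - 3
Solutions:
 f(y) = C1 + C2*exp(-sqrt(2)*y*sqrt(-1/k)) + C3*exp(sqrt(2)*y*sqrt(-1/k)) - 2*k*y + 2*y^3/3 + y^2/4 + 3*y/2


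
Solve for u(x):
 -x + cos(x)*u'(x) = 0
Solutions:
 u(x) = C1 + Integral(x/cos(x), x)


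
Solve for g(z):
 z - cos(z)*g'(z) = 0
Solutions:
 g(z) = C1 + Integral(z/cos(z), z)


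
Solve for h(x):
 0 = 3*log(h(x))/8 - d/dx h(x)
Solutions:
 li(h(x)) = C1 + 3*x/8


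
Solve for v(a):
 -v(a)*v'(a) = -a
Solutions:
 v(a) = -sqrt(C1 + a^2)
 v(a) = sqrt(C1 + a^2)


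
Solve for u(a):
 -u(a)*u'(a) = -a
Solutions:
 u(a) = -sqrt(C1 + a^2)
 u(a) = sqrt(C1 + a^2)


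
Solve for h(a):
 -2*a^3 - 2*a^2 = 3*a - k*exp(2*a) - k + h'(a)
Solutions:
 h(a) = C1 - a^4/2 - 2*a^3/3 - 3*a^2/2 + a*k + k*exp(2*a)/2


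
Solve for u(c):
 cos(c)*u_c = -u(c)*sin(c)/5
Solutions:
 u(c) = C1*cos(c)^(1/5)


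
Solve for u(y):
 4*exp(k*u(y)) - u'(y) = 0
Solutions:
 u(y) = Piecewise((log(-1/(C1*k + 4*k*y))/k, Ne(k, 0)), (nan, True))
 u(y) = Piecewise((C1 + 4*y, Eq(k, 0)), (nan, True))


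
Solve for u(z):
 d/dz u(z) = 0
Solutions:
 u(z) = C1


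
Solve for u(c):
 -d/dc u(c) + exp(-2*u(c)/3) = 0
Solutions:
 u(c) = 3*log(-sqrt(C1 + c)) - 3*log(3) + 3*log(6)/2
 u(c) = 3*log(C1 + c)/2 - 3*log(3) + 3*log(6)/2


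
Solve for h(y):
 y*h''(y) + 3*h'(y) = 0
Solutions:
 h(y) = C1 + C2/y^2


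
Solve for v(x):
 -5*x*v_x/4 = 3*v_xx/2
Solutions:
 v(x) = C1 + C2*erf(sqrt(15)*x/6)


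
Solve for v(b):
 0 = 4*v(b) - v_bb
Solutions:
 v(b) = C1*exp(-2*b) + C2*exp(2*b)


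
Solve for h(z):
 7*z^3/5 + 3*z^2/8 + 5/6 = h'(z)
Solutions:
 h(z) = C1 + 7*z^4/20 + z^3/8 + 5*z/6


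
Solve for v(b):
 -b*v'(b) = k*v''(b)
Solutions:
 v(b) = C1 + C2*sqrt(k)*erf(sqrt(2)*b*sqrt(1/k)/2)


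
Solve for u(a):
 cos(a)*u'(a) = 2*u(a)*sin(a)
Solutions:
 u(a) = C1/cos(a)^2


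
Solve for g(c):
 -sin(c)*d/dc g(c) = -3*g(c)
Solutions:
 g(c) = C1*(cos(c) - 1)^(3/2)/(cos(c) + 1)^(3/2)


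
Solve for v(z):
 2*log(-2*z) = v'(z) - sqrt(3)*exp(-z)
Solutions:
 v(z) = C1 + 2*z*log(-z) + 2*z*(-1 + log(2)) - sqrt(3)*exp(-z)


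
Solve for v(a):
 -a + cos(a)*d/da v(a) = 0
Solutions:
 v(a) = C1 + Integral(a/cos(a), a)


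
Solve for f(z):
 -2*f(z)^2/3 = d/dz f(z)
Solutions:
 f(z) = 3/(C1 + 2*z)


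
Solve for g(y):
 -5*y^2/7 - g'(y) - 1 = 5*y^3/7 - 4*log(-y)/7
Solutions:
 g(y) = C1 - 5*y^4/28 - 5*y^3/21 + 4*y*log(-y)/7 - 11*y/7


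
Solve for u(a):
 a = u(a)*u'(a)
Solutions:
 u(a) = -sqrt(C1 + a^2)
 u(a) = sqrt(C1 + a^2)


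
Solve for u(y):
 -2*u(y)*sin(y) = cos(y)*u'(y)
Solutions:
 u(y) = C1*cos(y)^2


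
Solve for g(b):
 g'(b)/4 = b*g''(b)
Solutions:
 g(b) = C1 + C2*b^(5/4)


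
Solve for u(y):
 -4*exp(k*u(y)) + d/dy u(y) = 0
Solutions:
 u(y) = Piecewise((log(-1/(C1*k + 4*k*y))/k, Ne(k, 0)), (nan, True))
 u(y) = Piecewise((C1 + 4*y, Eq(k, 0)), (nan, True))


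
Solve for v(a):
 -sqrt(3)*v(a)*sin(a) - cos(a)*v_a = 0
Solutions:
 v(a) = C1*cos(a)^(sqrt(3))


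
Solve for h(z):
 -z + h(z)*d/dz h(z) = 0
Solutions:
 h(z) = -sqrt(C1 + z^2)
 h(z) = sqrt(C1 + z^2)


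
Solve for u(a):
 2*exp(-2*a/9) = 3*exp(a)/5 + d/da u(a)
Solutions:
 u(a) = C1 - 3*exp(a)/5 - 9*exp(-2*a/9)


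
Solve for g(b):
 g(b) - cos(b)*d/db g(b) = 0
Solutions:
 g(b) = C1*sqrt(sin(b) + 1)/sqrt(sin(b) - 1)


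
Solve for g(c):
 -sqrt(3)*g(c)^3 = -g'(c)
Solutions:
 g(c) = -sqrt(2)*sqrt(-1/(C1 + sqrt(3)*c))/2
 g(c) = sqrt(2)*sqrt(-1/(C1 + sqrt(3)*c))/2


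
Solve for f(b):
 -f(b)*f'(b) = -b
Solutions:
 f(b) = -sqrt(C1 + b^2)
 f(b) = sqrt(C1 + b^2)


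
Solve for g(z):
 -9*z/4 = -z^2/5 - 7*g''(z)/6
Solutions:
 g(z) = C1 + C2*z - z^4/70 + 9*z^3/28


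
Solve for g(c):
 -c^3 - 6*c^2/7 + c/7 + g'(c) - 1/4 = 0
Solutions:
 g(c) = C1 + c^4/4 + 2*c^3/7 - c^2/14 + c/4


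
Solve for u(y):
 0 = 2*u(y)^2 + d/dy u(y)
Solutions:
 u(y) = 1/(C1 + 2*y)


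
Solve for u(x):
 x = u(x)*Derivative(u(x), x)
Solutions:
 u(x) = -sqrt(C1 + x^2)
 u(x) = sqrt(C1 + x^2)


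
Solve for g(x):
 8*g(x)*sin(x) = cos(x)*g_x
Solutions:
 g(x) = C1/cos(x)^8


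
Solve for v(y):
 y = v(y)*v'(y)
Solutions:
 v(y) = -sqrt(C1 + y^2)
 v(y) = sqrt(C1 + y^2)


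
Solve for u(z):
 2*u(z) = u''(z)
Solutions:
 u(z) = C1*exp(-sqrt(2)*z) + C2*exp(sqrt(2)*z)


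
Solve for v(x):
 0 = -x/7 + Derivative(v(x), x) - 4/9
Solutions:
 v(x) = C1 + x^2/14 + 4*x/9


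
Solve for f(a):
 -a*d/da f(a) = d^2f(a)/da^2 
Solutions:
 f(a) = C1 + C2*erf(sqrt(2)*a/2)


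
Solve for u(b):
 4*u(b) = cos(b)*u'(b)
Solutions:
 u(b) = C1*(sin(b)^2 + 2*sin(b) + 1)/(sin(b)^2 - 2*sin(b) + 1)


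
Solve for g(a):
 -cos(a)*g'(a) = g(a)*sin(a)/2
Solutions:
 g(a) = C1*sqrt(cos(a))


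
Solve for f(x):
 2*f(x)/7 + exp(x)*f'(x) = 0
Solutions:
 f(x) = C1*exp(2*exp(-x)/7)


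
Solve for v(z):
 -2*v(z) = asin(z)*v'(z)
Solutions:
 v(z) = C1*exp(-2*Integral(1/asin(z), z))


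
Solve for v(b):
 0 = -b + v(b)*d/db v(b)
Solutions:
 v(b) = -sqrt(C1 + b^2)
 v(b) = sqrt(C1 + b^2)


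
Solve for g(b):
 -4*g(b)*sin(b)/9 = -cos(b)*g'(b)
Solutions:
 g(b) = C1/cos(b)^(4/9)


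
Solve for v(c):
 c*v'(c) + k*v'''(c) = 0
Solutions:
 v(c) = C1 + Integral(C2*airyai(c*(-1/k)^(1/3)) + C3*airybi(c*(-1/k)^(1/3)), c)


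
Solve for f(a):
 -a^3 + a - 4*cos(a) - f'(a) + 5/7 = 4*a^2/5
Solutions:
 f(a) = C1 - a^4/4 - 4*a^3/15 + a^2/2 + 5*a/7 - 4*sin(a)


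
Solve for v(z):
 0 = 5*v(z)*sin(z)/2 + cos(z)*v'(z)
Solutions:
 v(z) = C1*cos(z)^(5/2)


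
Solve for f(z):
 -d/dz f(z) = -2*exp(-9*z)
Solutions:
 f(z) = C1 - 2*exp(-9*z)/9


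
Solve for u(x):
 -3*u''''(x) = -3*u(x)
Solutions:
 u(x) = C1*exp(-x) + C2*exp(x) + C3*sin(x) + C4*cos(x)


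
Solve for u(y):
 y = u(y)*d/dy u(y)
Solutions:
 u(y) = -sqrt(C1 + y^2)
 u(y) = sqrt(C1 + y^2)


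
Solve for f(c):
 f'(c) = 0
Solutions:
 f(c) = C1


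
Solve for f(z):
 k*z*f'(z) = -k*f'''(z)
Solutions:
 f(z) = C1 + Integral(C2*airyai(-z) + C3*airybi(-z), z)


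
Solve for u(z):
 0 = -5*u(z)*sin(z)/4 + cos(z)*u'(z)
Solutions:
 u(z) = C1/cos(z)^(5/4)


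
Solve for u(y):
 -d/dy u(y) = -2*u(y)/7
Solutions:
 u(y) = C1*exp(2*y/7)


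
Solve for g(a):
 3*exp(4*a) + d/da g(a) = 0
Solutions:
 g(a) = C1 - 3*exp(4*a)/4


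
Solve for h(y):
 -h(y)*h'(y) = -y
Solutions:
 h(y) = -sqrt(C1 + y^2)
 h(y) = sqrt(C1 + y^2)


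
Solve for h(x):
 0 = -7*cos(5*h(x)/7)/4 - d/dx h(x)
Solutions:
 7*x/4 - 7*log(sin(5*h(x)/7) - 1)/10 + 7*log(sin(5*h(x)/7) + 1)/10 = C1


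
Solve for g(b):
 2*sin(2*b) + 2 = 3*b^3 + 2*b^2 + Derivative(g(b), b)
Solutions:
 g(b) = C1 - 3*b^4/4 - 2*b^3/3 + 2*b - cos(2*b)


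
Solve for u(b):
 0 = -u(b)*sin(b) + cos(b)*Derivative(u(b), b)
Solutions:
 u(b) = C1/cos(b)


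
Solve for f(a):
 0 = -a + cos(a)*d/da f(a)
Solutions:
 f(a) = C1 + Integral(a/cos(a), a)


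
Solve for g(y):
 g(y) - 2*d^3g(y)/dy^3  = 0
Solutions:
 g(y) = C3*exp(2^(2/3)*y/2) + (C1*sin(2^(2/3)*sqrt(3)*y/4) + C2*cos(2^(2/3)*sqrt(3)*y/4))*exp(-2^(2/3)*y/4)


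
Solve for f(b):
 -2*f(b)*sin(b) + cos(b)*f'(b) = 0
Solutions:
 f(b) = C1/cos(b)^2


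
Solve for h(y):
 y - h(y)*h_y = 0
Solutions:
 h(y) = -sqrt(C1 + y^2)
 h(y) = sqrt(C1 + y^2)


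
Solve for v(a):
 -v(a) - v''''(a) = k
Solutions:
 v(a) = -k + (C1*sin(sqrt(2)*a/2) + C2*cos(sqrt(2)*a/2))*exp(-sqrt(2)*a/2) + (C3*sin(sqrt(2)*a/2) + C4*cos(sqrt(2)*a/2))*exp(sqrt(2)*a/2)


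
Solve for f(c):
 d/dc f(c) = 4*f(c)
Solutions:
 f(c) = C1*exp(4*c)


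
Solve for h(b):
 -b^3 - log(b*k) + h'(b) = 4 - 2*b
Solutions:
 h(b) = C1 + b^4/4 - b^2 + b*log(b*k) + 3*b


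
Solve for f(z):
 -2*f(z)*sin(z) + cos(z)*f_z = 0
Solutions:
 f(z) = C1/cos(z)^2


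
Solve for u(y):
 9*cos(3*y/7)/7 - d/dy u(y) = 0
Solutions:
 u(y) = C1 + 3*sin(3*y/7)


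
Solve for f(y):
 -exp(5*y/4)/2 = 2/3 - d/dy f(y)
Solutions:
 f(y) = C1 + 2*y/3 + 2*exp(5*y/4)/5


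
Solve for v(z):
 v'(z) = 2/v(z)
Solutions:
 v(z) = -sqrt(C1 + 4*z)
 v(z) = sqrt(C1 + 4*z)


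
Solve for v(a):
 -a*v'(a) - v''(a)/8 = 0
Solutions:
 v(a) = C1 + C2*erf(2*a)


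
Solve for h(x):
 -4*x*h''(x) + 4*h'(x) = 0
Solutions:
 h(x) = C1 + C2*x^2


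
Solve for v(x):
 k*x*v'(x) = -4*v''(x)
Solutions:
 v(x) = Piecewise((-sqrt(2)*sqrt(pi)*C1*erf(sqrt(2)*sqrt(k)*x/4)/sqrt(k) - C2, (k > 0) | (k < 0)), (-C1*x - C2, True))


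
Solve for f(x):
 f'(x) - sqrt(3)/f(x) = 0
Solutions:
 f(x) = -sqrt(C1 + 2*sqrt(3)*x)
 f(x) = sqrt(C1 + 2*sqrt(3)*x)


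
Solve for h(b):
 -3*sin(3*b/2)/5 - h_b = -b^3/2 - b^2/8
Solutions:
 h(b) = C1 + b^4/8 + b^3/24 + 2*cos(3*b/2)/5


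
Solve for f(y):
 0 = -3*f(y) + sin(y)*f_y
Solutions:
 f(y) = C1*(cos(y) - 1)^(3/2)/(cos(y) + 1)^(3/2)


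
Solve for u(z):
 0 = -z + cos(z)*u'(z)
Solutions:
 u(z) = C1 + Integral(z/cos(z), z)


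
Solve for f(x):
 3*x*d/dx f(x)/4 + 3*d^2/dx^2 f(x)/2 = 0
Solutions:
 f(x) = C1 + C2*erf(x/2)


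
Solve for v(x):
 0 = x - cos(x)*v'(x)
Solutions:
 v(x) = C1 + Integral(x/cos(x), x)


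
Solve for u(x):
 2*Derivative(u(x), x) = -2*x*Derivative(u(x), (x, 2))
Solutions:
 u(x) = C1 + C2*log(x)


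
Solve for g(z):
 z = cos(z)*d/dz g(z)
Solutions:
 g(z) = C1 + Integral(z/cos(z), z)


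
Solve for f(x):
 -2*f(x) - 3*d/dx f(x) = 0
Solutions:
 f(x) = C1*exp(-2*x/3)


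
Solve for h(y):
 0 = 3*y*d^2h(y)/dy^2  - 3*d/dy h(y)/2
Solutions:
 h(y) = C1 + C2*y^(3/2)


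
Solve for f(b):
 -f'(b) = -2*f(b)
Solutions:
 f(b) = C1*exp(2*b)


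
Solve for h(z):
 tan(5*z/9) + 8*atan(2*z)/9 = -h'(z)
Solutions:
 h(z) = C1 - 8*z*atan(2*z)/9 + 2*log(4*z^2 + 1)/9 + 9*log(cos(5*z/9))/5


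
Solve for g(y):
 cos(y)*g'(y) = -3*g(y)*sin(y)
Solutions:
 g(y) = C1*cos(y)^3


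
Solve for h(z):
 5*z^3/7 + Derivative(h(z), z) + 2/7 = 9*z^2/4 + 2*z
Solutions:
 h(z) = C1 - 5*z^4/28 + 3*z^3/4 + z^2 - 2*z/7


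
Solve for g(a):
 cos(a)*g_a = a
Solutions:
 g(a) = C1 + Integral(a/cos(a), a)


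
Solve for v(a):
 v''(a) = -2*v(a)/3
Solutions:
 v(a) = C1*sin(sqrt(6)*a/3) + C2*cos(sqrt(6)*a/3)


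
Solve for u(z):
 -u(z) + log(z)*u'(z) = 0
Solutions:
 u(z) = C1*exp(li(z))


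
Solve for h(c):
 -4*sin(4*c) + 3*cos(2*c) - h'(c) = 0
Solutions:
 h(c) = C1 + 3*sin(2*c)/2 + cos(4*c)


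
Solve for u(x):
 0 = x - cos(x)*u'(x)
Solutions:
 u(x) = C1 + Integral(x/cos(x), x)


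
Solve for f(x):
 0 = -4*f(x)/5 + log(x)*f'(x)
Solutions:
 f(x) = C1*exp(4*li(x)/5)


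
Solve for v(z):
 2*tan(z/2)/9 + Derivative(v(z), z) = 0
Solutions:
 v(z) = C1 + 4*log(cos(z/2))/9


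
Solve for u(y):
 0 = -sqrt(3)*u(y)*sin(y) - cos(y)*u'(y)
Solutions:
 u(y) = C1*cos(y)^(sqrt(3))


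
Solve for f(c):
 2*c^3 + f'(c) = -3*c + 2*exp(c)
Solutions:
 f(c) = C1 - c^4/2 - 3*c^2/2 + 2*exp(c)


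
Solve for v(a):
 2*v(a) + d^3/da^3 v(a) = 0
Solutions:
 v(a) = C3*exp(-2^(1/3)*a) + (C1*sin(2^(1/3)*sqrt(3)*a/2) + C2*cos(2^(1/3)*sqrt(3)*a/2))*exp(2^(1/3)*a/2)


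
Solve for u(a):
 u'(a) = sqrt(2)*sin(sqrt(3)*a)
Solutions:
 u(a) = C1 - sqrt(6)*cos(sqrt(3)*a)/3


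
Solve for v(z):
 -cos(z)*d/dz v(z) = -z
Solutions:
 v(z) = C1 + Integral(z/cos(z), z)


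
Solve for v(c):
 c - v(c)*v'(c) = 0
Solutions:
 v(c) = -sqrt(C1 + c^2)
 v(c) = sqrt(C1 + c^2)


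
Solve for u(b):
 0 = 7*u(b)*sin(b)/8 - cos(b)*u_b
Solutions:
 u(b) = C1/cos(b)^(7/8)


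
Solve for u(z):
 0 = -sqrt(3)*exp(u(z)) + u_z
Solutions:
 u(z) = log(-1/(C1 + sqrt(3)*z))


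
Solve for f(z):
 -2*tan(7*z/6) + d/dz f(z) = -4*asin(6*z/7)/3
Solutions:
 f(z) = C1 - 4*z*asin(6*z/7)/3 - 2*sqrt(49 - 36*z^2)/9 - 12*log(cos(7*z/6))/7


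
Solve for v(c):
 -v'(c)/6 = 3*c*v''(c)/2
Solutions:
 v(c) = C1 + C2*c^(8/9)


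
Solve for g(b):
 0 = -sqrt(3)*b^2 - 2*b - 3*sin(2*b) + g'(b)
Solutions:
 g(b) = C1 + sqrt(3)*b^3/3 + b^2 - 3*cos(2*b)/2


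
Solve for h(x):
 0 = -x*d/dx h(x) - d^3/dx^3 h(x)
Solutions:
 h(x) = C1 + Integral(C2*airyai(-x) + C3*airybi(-x), x)


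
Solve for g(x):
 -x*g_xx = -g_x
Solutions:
 g(x) = C1 + C2*x^2


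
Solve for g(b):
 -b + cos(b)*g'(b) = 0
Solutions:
 g(b) = C1 + Integral(b/cos(b), b)


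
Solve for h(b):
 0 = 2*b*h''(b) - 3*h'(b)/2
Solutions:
 h(b) = C1 + C2*b^(7/4)


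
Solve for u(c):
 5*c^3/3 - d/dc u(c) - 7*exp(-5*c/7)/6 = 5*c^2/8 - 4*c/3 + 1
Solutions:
 u(c) = C1 + 5*c^4/12 - 5*c^3/24 + 2*c^2/3 - c + 49*exp(-5*c/7)/30


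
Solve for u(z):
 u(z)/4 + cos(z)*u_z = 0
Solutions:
 u(z) = C1*(sin(z) - 1)^(1/8)/(sin(z) + 1)^(1/8)


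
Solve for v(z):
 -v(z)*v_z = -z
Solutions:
 v(z) = -sqrt(C1 + z^2)
 v(z) = sqrt(C1 + z^2)


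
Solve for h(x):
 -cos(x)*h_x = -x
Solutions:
 h(x) = C1 + Integral(x/cos(x), x)


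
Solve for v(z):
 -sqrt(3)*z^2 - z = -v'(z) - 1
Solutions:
 v(z) = C1 + sqrt(3)*z^3/3 + z^2/2 - z


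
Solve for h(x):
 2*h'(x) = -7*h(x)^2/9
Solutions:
 h(x) = 18/(C1 + 7*x)


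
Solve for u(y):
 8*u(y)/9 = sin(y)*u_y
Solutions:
 u(y) = C1*(cos(y) - 1)^(4/9)/(cos(y) + 1)^(4/9)


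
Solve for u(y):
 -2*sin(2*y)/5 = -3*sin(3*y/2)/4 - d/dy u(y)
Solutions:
 u(y) = C1 + cos(3*y/2)/2 - cos(2*y)/5


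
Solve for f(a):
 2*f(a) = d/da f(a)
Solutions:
 f(a) = C1*exp(2*a)


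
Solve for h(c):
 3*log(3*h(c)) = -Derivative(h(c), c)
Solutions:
 Integral(1/(log(_y) + log(3)), (_y, h(c)))/3 = C1 - c


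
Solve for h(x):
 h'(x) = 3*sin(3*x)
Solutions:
 h(x) = C1 - cos(3*x)


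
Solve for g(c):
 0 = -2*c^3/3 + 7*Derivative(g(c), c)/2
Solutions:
 g(c) = C1 + c^4/21


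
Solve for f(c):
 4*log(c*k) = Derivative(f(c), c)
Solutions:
 f(c) = C1 + 4*c*log(c*k) - 4*c


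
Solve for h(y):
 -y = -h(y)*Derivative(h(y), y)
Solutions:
 h(y) = -sqrt(C1 + y^2)
 h(y) = sqrt(C1 + y^2)


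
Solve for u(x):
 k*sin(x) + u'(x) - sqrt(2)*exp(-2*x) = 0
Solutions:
 u(x) = C1 + k*cos(x) - sqrt(2)*exp(-2*x)/2


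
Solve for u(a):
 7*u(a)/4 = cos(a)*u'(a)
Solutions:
 u(a) = C1*(sin(a) + 1)^(7/8)/(sin(a) - 1)^(7/8)


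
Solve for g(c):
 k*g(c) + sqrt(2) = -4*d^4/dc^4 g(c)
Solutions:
 g(c) = C1*exp(-sqrt(2)*c*(-k)^(1/4)/2) + C2*exp(sqrt(2)*c*(-k)^(1/4)/2) + C3*exp(-sqrt(2)*I*c*(-k)^(1/4)/2) + C4*exp(sqrt(2)*I*c*(-k)^(1/4)/2) - sqrt(2)/k


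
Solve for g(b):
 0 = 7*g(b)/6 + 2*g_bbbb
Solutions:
 g(b) = (C1*sin(3^(3/4)*7^(1/4)*b/6) + C2*cos(3^(3/4)*7^(1/4)*b/6))*exp(-3^(3/4)*7^(1/4)*b/6) + (C3*sin(3^(3/4)*7^(1/4)*b/6) + C4*cos(3^(3/4)*7^(1/4)*b/6))*exp(3^(3/4)*7^(1/4)*b/6)


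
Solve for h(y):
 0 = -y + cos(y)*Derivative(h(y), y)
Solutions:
 h(y) = C1 + Integral(y/cos(y), y)


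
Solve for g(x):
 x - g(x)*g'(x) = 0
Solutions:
 g(x) = -sqrt(C1 + x^2)
 g(x) = sqrt(C1 + x^2)


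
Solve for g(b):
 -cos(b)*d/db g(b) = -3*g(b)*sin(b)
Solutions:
 g(b) = C1/cos(b)^3


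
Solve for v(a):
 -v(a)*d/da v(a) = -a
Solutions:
 v(a) = -sqrt(C1 + a^2)
 v(a) = sqrt(C1 + a^2)


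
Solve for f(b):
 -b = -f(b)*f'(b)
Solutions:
 f(b) = -sqrt(C1 + b^2)
 f(b) = sqrt(C1 + b^2)


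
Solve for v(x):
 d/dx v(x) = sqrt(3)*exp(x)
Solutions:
 v(x) = C1 + sqrt(3)*exp(x)


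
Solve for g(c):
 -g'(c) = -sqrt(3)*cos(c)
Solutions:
 g(c) = C1 + sqrt(3)*sin(c)


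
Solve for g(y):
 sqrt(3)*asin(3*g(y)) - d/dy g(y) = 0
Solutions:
 Integral(1/asin(3*_y), (_y, g(y))) = C1 + sqrt(3)*y


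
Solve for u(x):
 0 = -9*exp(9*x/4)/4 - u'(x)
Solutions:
 u(x) = C1 - exp(x)^(9/4)


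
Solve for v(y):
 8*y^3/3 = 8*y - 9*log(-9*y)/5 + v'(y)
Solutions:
 v(y) = C1 + 2*y^4/3 - 4*y^2 + 9*y*log(-y)/5 + 9*y*(-1 + 2*log(3))/5


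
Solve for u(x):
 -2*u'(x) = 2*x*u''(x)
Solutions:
 u(x) = C1 + C2*log(x)


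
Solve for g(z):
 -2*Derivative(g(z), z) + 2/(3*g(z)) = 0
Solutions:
 g(z) = -sqrt(C1 + 6*z)/3
 g(z) = sqrt(C1 + 6*z)/3


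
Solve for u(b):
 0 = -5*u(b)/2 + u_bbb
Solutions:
 u(b) = C3*exp(2^(2/3)*5^(1/3)*b/2) + (C1*sin(2^(2/3)*sqrt(3)*5^(1/3)*b/4) + C2*cos(2^(2/3)*sqrt(3)*5^(1/3)*b/4))*exp(-2^(2/3)*5^(1/3)*b/4)


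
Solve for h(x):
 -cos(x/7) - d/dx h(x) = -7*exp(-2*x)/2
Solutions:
 h(x) = C1 - 7*sin(x/7) - 7*exp(-2*x)/4


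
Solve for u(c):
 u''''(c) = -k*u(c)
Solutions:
 u(c) = C1*exp(-c*(-k)^(1/4)) + C2*exp(c*(-k)^(1/4)) + C3*exp(-I*c*(-k)^(1/4)) + C4*exp(I*c*(-k)^(1/4))


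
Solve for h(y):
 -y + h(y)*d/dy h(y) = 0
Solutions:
 h(y) = -sqrt(C1 + y^2)
 h(y) = sqrt(C1 + y^2)


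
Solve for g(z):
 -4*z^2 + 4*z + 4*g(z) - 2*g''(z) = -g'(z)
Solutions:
 g(z) = C1*exp(z*(1 - sqrt(33))/4) + C2*exp(z*(1 + sqrt(33))/4) + z^2 - 3*z/2 + 11/8


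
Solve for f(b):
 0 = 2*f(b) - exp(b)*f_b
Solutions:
 f(b) = C1*exp(-2*exp(-b))


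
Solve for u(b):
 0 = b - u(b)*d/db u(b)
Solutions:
 u(b) = -sqrt(C1 + b^2)
 u(b) = sqrt(C1 + b^2)


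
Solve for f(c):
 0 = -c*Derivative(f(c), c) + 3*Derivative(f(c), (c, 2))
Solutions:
 f(c) = C1 + C2*erfi(sqrt(6)*c/6)


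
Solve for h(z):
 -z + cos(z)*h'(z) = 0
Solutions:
 h(z) = C1 + Integral(z/cos(z), z)


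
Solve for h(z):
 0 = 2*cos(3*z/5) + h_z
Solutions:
 h(z) = C1 - 10*sin(3*z/5)/3


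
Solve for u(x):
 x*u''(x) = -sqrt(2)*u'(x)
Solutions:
 u(x) = C1 + C2*x^(1 - sqrt(2))


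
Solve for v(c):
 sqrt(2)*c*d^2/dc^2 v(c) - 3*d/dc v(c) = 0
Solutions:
 v(c) = C1 + C2*c^(1 + 3*sqrt(2)/2)


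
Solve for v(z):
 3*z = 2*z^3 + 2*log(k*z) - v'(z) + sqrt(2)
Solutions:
 v(z) = C1 + z^4/2 - 3*z^2/2 + 2*z*log(k*z) + z*(-2 + sqrt(2))


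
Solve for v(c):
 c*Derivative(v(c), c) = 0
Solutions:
 v(c) = C1


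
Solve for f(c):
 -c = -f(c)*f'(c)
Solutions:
 f(c) = -sqrt(C1 + c^2)
 f(c) = sqrt(C1 + c^2)


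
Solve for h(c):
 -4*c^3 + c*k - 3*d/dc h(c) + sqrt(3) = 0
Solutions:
 h(c) = C1 - c^4/3 + c^2*k/6 + sqrt(3)*c/3


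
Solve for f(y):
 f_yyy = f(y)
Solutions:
 f(y) = C3*exp(y) + (C1*sin(sqrt(3)*y/2) + C2*cos(sqrt(3)*y/2))*exp(-y/2)


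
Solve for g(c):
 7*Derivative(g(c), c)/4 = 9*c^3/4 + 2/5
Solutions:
 g(c) = C1 + 9*c^4/28 + 8*c/35


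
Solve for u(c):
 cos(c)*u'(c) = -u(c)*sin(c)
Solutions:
 u(c) = C1*cos(c)


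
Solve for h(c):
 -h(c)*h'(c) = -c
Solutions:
 h(c) = -sqrt(C1 + c^2)
 h(c) = sqrt(C1 + c^2)


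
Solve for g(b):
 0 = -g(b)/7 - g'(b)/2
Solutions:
 g(b) = C1*exp(-2*b/7)


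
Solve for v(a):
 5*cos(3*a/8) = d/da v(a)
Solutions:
 v(a) = C1 + 40*sin(3*a/8)/3


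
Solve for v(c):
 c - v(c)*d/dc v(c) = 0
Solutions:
 v(c) = -sqrt(C1 + c^2)
 v(c) = sqrt(C1 + c^2)


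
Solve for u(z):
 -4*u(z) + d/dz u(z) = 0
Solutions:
 u(z) = C1*exp(4*z)


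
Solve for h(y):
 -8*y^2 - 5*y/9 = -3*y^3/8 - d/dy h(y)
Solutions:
 h(y) = C1 - 3*y^4/32 + 8*y^3/3 + 5*y^2/18


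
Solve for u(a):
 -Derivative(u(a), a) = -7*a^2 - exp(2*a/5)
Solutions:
 u(a) = C1 + 7*a^3/3 + 5*exp(2*a/5)/2


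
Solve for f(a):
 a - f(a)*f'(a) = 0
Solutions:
 f(a) = -sqrt(C1 + a^2)
 f(a) = sqrt(C1 + a^2)


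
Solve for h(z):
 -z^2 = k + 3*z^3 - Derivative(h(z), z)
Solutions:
 h(z) = C1 + k*z + 3*z^4/4 + z^3/3


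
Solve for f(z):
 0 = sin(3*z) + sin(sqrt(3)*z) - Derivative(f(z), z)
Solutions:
 f(z) = C1 - cos(3*z)/3 - sqrt(3)*cos(sqrt(3)*z)/3


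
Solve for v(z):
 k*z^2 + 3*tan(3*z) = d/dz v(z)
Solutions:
 v(z) = C1 + k*z^3/3 - log(cos(3*z))


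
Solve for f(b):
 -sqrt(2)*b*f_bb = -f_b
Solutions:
 f(b) = C1 + C2*b^(sqrt(2)/2 + 1)


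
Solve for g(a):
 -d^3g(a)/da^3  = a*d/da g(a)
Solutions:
 g(a) = C1 + Integral(C2*airyai(-a) + C3*airybi(-a), a)


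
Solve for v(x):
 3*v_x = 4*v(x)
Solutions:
 v(x) = C1*exp(4*x/3)


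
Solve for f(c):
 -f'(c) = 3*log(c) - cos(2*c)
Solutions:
 f(c) = C1 - 3*c*log(c) + 3*c + sin(2*c)/2


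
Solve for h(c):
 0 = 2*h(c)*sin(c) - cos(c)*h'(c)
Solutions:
 h(c) = C1/cos(c)^2


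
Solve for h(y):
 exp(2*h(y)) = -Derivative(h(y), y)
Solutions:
 h(y) = log(-sqrt(-1/(C1 - y))) - log(2)/2
 h(y) = log(-1/(C1 - y))/2 - log(2)/2


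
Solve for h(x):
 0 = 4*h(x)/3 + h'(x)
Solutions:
 h(x) = C1*exp(-4*x/3)


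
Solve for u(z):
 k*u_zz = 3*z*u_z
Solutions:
 u(z) = C1 + C2*erf(sqrt(6)*z*sqrt(-1/k)/2)/sqrt(-1/k)


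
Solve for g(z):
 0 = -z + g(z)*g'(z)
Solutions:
 g(z) = -sqrt(C1 + z^2)
 g(z) = sqrt(C1 + z^2)


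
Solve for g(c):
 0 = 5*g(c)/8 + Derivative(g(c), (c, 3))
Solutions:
 g(c) = C3*exp(-5^(1/3)*c/2) + (C1*sin(sqrt(3)*5^(1/3)*c/4) + C2*cos(sqrt(3)*5^(1/3)*c/4))*exp(5^(1/3)*c/4)


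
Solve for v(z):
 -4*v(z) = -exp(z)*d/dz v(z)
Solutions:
 v(z) = C1*exp(-4*exp(-z))


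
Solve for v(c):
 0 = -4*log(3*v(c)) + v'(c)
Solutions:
 -Integral(1/(log(_y) + log(3)), (_y, v(c)))/4 = C1 - c


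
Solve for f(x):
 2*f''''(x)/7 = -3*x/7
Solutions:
 f(x) = C1 + C2*x + C3*x^2 + C4*x^3 - x^5/80


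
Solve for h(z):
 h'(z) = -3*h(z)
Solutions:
 h(z) = C1*exp(-3*z)


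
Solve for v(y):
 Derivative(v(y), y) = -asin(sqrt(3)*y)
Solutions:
 v(y) = C1 - y*asin(sqrt(3)*y) - sqrt(3)*sqrt(1 - 3*y^2)/3


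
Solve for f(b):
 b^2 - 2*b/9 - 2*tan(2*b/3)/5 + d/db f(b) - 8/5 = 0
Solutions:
 f(b) = C1 - b^3/3 + b^2/9 + 8*b/5 - 3*log(cos(2*b/3))/5


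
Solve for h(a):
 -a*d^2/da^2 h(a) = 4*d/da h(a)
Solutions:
 h(a) = C1 + C2/a^3


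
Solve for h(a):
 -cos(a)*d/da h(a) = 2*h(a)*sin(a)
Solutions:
 h(a) = C1*cos(a)^2


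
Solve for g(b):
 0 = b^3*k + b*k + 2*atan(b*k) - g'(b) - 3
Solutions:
 g(b) = C1 + b^4*k/4 + b^2*k/2 - 3*b + 2*Piecewise((b*atan(b*k) - log(b^2*k^2 + 1)/(2*k), Ne(k, 0)), (0, True))


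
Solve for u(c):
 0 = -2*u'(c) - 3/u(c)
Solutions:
 u(c) = -sqrt(C1 - 3*c)
 u(c) = sqrt(C1 - 3*c)
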